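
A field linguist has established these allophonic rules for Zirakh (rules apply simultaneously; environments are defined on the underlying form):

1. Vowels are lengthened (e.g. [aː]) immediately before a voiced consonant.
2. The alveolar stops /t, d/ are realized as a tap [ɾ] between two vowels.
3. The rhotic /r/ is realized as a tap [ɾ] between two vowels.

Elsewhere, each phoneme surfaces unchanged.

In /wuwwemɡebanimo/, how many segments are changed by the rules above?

5

Segments that undergo a rule: /u/ → [uː] (rule 1); /e/ → [eː] (rule 1); /e/ → [eː] (rule 1); /a/ → [aː] (rule 1); /i/ → [iː] (rule 1).
All other segments surface unchanged.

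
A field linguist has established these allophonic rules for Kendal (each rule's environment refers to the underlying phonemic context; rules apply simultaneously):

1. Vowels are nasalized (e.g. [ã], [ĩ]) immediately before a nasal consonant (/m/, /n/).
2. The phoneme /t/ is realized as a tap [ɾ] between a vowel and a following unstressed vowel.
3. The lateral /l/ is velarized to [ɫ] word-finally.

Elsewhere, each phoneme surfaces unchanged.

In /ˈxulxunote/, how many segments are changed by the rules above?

2

Segments that undergo a rule: /u/ → [ũ] (rule 1); /t/ → [ɾ] (rule 2).
All other segments surface unchanged.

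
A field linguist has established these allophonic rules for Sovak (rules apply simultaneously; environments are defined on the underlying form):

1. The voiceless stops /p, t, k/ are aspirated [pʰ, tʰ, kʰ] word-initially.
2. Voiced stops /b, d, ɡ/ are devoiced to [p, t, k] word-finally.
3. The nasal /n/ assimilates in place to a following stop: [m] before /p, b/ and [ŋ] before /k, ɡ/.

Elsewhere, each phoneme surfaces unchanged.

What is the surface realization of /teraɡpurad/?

/t/ (word-initial) occurs word-initially → [tʰ] by rule 1.
/ɡ/ (between /a/ and /p/) fails the environment for rule 2, so it stays [ɡ].
/p/ (between /ɡ/ and /u/): rule 1 targets it, but not word-initially → unchanged [p].
/d/ (word-final) occurs word-finally → [t] by rule 2.

[tʰeraɡpurat]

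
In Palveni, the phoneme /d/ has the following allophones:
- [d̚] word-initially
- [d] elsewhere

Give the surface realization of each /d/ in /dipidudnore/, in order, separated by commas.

Occurrence 1 (position 1): word-initially → [d̚].
Occurrence 2 (position 5): no conditioning environment matches → elsewhere allophone [d].
Occurrence 3 (position 7): no conditioning environment matches → elsewhere allophone [d].

[d̚], [d], [d]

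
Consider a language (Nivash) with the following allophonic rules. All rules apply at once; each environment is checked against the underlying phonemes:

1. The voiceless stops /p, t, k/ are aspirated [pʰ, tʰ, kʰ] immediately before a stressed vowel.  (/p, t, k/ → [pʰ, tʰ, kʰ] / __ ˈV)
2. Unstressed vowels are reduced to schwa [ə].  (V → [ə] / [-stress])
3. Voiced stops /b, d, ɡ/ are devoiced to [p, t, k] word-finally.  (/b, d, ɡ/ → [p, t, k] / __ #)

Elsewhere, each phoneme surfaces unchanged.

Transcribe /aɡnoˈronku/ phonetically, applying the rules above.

/a/ (word-initial) occurs in an unstressed syllable → [ə] by rule 2.
/ɡ/ (between /a/ and /n/) fails the environment for rule 3, so it stays [ɡ].
Rule 2 applies to /o/ (between /n/ and /r/: in an unstressed syllable) → [ə].
/o/ (between /r/ and /n/): rule 2 targets it, but not in an unstressed syllable → unchanged [o].
/k/ (between /n/ and /u/) is in the target of rule 1 but the environment (immediately before a stressed vowel) is not met → [k].
/u/ — word-final, in an unstressed syllable — surfaces as [ə] (rule 2).

[əɡnəˈronkə]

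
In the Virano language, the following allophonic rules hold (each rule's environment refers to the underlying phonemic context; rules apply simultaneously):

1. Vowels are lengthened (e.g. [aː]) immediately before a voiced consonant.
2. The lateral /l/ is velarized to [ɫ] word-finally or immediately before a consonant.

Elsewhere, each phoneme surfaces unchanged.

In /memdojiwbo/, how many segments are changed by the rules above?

Segments that undergo a rule: /e/ → [eː] (rule 1); /o/ → [oː] (rule 1); /i/ → [iː] (rule 1).
All other segments surface unchanged.

3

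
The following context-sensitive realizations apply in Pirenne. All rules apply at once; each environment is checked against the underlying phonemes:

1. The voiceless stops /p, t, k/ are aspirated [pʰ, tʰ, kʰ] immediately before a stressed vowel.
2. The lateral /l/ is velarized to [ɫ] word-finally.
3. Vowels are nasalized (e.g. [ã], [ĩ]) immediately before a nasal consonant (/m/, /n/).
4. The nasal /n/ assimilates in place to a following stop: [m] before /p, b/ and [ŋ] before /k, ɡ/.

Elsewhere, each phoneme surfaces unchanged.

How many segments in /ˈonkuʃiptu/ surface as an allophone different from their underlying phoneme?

Segments that undergo a rule: /o/ → [õ] (rule 3); /n/ → [ŋ] (rule 4).
All other segments surface unchanged.

2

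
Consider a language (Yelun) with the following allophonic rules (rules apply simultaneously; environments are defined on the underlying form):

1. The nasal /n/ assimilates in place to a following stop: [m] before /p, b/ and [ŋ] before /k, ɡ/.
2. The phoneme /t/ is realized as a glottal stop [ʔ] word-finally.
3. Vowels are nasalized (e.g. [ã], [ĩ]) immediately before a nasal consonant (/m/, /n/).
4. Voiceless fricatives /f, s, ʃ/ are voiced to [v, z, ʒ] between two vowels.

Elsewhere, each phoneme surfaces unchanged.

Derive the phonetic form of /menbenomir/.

[mẽmbẽnõmir]

/e/ meets the environment for rule 3 (before a nasal consonant) → [ẽ].
/n/ meets the environment for rule 1 (before a labial or velar stop) → [m].
/e/ (between /b/ and /n/): before a nasal consonant, so rule 3 applies → [ẽ].
/n/ (between /e/ and /o/): rule 1 targets it, but not before a labial or velar stop → unchanged [n].
/o/ meets the environment for rule 3 (before a nasal consonant) → [õ].
/i/ (between /m/ and /r/) is in the target of rule 3 but the environment (before a nasal consonant) is not met → [i].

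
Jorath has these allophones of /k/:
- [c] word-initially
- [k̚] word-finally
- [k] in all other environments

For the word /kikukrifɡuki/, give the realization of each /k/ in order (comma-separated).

Occurrence 1 (position 1): word-initially → [c].
Occurrence 2 (position 3): no conditioning environment matches → elsewhere allophone [k].
Occurrence 3 (position 5): no conditioning environment matches → elsewhere allophone [k].
Occurrence 4 (position 11): no conditioning environment matches → elsewhere allophone [k].

[c], [k], [k], [k]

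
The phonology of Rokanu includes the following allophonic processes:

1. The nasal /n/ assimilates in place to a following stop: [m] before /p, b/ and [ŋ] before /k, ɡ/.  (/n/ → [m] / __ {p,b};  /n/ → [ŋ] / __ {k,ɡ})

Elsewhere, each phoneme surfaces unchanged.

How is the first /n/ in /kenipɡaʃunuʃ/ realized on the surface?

/n/ (between /e/ and /i/) is in the target of rule 1 but the environment (before a labial or velar stop) is not met → [n].

[n]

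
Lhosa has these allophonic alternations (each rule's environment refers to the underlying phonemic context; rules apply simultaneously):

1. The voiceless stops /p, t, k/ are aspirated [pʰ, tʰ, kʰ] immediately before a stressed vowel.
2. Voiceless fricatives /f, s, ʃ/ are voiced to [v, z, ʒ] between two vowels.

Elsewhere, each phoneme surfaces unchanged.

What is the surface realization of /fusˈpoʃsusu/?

[fusˈpʰoʃsuzu]

/f/ — word-initial; rule 2 does not apply here → [f].
/u/ — not in any rule's target class → [u].
/s/ (between /u/ and /p/) is in the target of rule 2 but the environment (between two vowels) is not met → [s].
/p/ meets the environment for rule 1 (immediately before a stressed vowel) → [pʰ].
/o/ (between /p/ and /ʃ/): no rule targets it → [o].
/ʃ/ (between /o/ and /s/): rule 2 targets it, but not between two vowels → unchanged [ʃ].
/s/ (between /ʃ/ and /u/) fails the environment for rule 2, so it stays [s].
/u/ (between /s/ and /s/): no rule targets it → [u].
/s/ (between /u/ and /u/): between two vowels, so rule 2 applies → [z].
/u/ stays [u].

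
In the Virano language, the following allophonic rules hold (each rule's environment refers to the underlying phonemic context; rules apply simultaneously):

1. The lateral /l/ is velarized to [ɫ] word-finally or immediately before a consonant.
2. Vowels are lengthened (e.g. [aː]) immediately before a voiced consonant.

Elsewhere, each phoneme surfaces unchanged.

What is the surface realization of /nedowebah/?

[neːdoːweːbah]

/n/ stays [n].
/e/ meets the environment for rule 2 (before a voiced consonant) → [eː].
/d/ (between /e/ and /o/) is unaffected → [d].
/o/ (between /d/ and /w/) occurs before a voiced consonant → [oː] by rule 2.
/w/ stays [w].
Rule 2 applies to /e/ (between /w/ and /b/: before a voiced consonant) → [eː].
/b/ (between /e/ and /a/) is unaffected → [b].
/a/ — between /b/ and /h/; rule 2 does not apply here → [a].
/h/ stays [h].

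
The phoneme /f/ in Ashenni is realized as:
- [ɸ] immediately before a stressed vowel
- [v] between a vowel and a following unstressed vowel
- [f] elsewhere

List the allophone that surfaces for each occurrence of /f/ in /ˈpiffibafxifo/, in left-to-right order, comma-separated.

Occurrence 1 (position 3): no conditioning environment matches → elsewhere allophone [f].
Occurrence 2 (position 4): no conditioning environment matches → elsewhere allophone [f].
Occurrence 3 (position 8): no conditioning environment matches → elsewhere allophone [f].
Occurrence 4 (position 11): between a vowel and a following unstressed vowel → [v].

[f], [f], [f], [v]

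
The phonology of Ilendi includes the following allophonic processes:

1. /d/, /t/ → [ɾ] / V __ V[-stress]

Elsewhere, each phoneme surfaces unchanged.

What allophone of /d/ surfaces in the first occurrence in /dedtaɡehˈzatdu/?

/d/ (word-initial): rule 1 targets it, but not between a vowel and a following unstressed vowel → unchanged [d].

[d]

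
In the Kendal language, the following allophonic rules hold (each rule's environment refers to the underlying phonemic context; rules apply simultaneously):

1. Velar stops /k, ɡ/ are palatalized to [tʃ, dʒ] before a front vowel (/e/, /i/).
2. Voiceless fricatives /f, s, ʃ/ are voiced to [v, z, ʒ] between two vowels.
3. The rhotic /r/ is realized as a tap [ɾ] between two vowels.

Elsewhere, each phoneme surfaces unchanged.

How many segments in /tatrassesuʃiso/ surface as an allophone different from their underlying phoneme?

3

Segments that undergo a rule: /s/ → [z] (rule 2); /ʃ/ → [ʒ] (rule 2); /s/ → [z] (rule 2).
All other segments surface unchanged.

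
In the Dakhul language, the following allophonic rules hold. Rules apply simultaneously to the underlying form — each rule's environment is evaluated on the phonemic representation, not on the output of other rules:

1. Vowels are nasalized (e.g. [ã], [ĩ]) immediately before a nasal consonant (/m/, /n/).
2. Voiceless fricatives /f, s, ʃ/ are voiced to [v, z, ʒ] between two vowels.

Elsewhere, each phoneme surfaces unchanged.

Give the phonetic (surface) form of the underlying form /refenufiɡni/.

/e/ (between /r/ and /f/) fails the environment for rule 1, so it stays [e].
/f/ meets the environment for rule 2 (between two vowels) → [v].
Rule 1 applies to /e/ (between /f/ and /n/: before a nasal consonant) → [ẽ].
/u/ (between /n/ and /f/): rule 1 targets it, but not before a nasal consonant → unchanged [u].
/f/ meets the environment for rule 2 (between two vowels) → [v].
/i/ — between /f/ and /ɡ/; rule 1 does not apply here → [i].
/i/ — word-final; rule 1 does not apply here → [i].

[revẽnuviɡni]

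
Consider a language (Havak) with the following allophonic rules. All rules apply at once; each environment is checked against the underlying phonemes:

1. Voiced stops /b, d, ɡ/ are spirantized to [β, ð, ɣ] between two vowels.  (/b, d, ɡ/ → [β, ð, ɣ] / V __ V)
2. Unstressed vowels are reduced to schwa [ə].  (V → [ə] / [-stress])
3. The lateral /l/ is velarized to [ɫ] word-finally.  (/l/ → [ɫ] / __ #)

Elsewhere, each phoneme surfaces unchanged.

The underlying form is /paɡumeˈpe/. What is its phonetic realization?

[pəɣəməˈpe]

/p/ (word-initial) is unaffected → [p].
/a/ (between /p/ and /ɡ/) occurs in an unstressed syllable → [ə] by rule 2.
/ɡ/ meets the environment for rule 1 (between two vowels) → [ɣ].
/u/ (between /ɡ/ and /m/): in an unstressed syllable, so rule 2 applies → [ə].
/m/ — not in any rule's target class → [m].
/e/ — between /m/ and /p/, in an unstressed syllable — surfaces as [ə] (rule 2).
/p/ — not in any rule's target class → [p].
/e/ (word-final): rule 2 targets it, but not in an unstressed syllable → unchanged [e].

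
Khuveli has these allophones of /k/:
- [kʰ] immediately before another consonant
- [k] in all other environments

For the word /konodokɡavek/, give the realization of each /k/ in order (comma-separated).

[k], [kʰ], [k]

Occurrence 1 (position 1): no conditioning environment matches → elsewhere allophone [k].
Occurrence 2 (position 7): immediately before another consonant → [kʰ].
Occurrence 3 (position 12): no conditioning environment matches → elsewhere allophone [k].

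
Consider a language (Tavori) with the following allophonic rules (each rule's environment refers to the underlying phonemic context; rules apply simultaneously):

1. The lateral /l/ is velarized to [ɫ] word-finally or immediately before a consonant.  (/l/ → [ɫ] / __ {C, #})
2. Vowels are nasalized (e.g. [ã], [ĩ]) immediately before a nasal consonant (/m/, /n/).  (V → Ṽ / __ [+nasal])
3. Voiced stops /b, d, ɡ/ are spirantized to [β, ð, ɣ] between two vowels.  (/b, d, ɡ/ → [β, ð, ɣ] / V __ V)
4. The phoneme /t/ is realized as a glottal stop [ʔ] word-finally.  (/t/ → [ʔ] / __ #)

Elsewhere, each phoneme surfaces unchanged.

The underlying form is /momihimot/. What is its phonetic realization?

[mõmihĩmoʔ]

/m/ stays [m].
/o/ — between /m/ and /m/, before a nasal consonant — surfaces as [õ] (rule 2).
/m/ stays [m].
/i/ — between /m/ and /h/; rule 2 does not apply here → [i].
/h/ — not in any rule's target class → [h].
Rule 2 applies to /i/ (between /h/ and /m/: before a nasal consonant) → [ĩ].
/m/ (between /i/ and /o/) is unaffected → [m].
/o/ (between /m/ and /t/) is in the target of rule 2 but the environment (before a nasal consonant) is not met → [o].
Rule 4 applies to /t/ (word-final: word-finally) → [ʔ].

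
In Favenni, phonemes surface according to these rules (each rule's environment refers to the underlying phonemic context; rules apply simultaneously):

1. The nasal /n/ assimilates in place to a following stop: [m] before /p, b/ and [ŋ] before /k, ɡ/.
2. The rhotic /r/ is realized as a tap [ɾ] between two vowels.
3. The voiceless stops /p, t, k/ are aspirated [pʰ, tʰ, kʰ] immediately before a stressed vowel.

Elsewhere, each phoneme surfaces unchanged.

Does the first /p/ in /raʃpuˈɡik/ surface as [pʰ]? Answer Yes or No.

/p/ (between /ʃ/ and /u/) fails the environment for rule 3, so it stays [p].
The actual realization is [p], not [pʰ].

No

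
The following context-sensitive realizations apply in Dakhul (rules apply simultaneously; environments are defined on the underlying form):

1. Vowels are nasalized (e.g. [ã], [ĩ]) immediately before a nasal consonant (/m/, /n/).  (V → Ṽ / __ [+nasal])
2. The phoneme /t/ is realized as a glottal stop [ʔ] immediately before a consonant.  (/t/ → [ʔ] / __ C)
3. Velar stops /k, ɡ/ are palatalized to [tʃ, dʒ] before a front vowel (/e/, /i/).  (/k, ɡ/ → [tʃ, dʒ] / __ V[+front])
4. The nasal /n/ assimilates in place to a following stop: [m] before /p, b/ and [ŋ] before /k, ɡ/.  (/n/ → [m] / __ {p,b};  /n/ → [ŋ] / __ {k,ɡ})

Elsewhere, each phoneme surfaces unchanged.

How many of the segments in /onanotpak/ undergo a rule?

Segments that undergo a rule: /o/ → [õ] (rule 1); /a/ → [ã] (rule 1); /t/ → [ʔ] (rule 2).
All other segments surface unchanged.

3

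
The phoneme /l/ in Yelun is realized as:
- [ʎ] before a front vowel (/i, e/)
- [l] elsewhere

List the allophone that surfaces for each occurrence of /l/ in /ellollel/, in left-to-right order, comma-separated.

Occurrence 1 (position 2): no conditioning environment matches → elsewhere allophone [l].
Occurrence 2 (position 3): no conditioning environment matches → elsewhere allophone [l].
Occurrence 3 (position 5): no conditioning environment matches → elsewhere allophone [l].
Occurrence 4 (position 6): before a front vowel (/i, e/) → [ʎ].
Occurrence 5 (position 8): no conditioning environment matches → elsewhere allophone [l].

[l], [l], [l], [ʎ], [l]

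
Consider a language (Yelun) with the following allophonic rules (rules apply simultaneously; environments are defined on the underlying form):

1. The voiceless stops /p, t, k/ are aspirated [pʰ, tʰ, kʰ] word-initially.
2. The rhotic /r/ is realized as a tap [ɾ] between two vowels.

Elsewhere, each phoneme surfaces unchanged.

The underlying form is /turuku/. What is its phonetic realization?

Rule 1 applies to /t/ (word-initial: word-initially) → [tʰ].
/u/ — not in any rule's target class → [u].
/r/ (between /u/ and /u/): between two vowels, so rule 2 applies → [ɾ].
/u/ stays [u].
/k/ (between /u/ and /u/): rule 1 targets it, but not word-initially → unchanged [k].
/u/ stays [u].

[tʰuɾuku]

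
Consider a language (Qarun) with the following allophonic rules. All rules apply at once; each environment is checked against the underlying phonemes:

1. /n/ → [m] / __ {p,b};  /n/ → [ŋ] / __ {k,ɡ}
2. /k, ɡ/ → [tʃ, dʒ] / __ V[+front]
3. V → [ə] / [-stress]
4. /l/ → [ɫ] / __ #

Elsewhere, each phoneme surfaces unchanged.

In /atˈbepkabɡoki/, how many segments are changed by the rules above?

5

Segments that undergo a rule: /a/ → [ə] (rule 3); /a/ → [ə] (rule 3); /o/ → [ə] (rule 3); /k/ → [tʃ] (rule 2); /i/ → [ə] (rule 3).
All other segments surface unchanged.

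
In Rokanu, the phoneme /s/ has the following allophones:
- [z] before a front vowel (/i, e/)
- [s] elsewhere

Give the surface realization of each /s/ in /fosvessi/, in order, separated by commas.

Occurrence 1 (position 3): no conditioning environment matches → elsewhere allophone [s].
Occurrence 2 (position 6): no conditioning environment matches → elsewhere allophone [s].
Occurrence 3 (position 7): before a front vowel (/i, e/) → [z].

[s], [s], [z]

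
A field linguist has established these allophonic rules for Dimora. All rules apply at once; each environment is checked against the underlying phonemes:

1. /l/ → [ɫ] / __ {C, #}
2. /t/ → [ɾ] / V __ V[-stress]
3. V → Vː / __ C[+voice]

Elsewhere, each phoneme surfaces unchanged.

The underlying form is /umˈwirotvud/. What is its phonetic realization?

Rule 3 applies to /u/ (word-initial: before a voiced consonant) → [uː].
/i/ (between /w/ and /r/) occurs before a voiced consonant → [iː] by rule 3.
/o/ — between /r/ and /t/; rule 3 does not apply here → [o].
/t/ (between /o/ and /v/) fails the environment for rule 2, so it stays [t].
Rule 3 applies to /u/ (between /v/ and /d/: before a voiced consonant) → [uː].

[uːmˈwiːrotvuːd]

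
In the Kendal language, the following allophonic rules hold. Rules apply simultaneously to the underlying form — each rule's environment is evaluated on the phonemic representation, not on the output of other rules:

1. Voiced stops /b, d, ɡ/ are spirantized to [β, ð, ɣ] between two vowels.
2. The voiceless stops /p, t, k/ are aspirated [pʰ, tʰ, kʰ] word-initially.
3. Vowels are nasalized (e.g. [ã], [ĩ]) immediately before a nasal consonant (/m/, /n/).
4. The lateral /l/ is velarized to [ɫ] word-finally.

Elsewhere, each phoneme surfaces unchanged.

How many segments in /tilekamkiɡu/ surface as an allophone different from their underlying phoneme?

Segments that undergo a rule: /t/ → [tʰ] (rule 2); /a/ → [ã] (rule 3); /ɡ/ → [ɣ] (rule 1).
All other segments surface unchanged.

3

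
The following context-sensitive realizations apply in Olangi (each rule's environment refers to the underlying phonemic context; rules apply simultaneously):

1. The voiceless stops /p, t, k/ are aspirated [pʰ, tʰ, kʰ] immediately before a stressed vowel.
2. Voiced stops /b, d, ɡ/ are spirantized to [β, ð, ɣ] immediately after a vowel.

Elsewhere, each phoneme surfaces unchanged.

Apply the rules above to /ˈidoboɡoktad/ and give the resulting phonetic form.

/i/ stays [i].
/d/ — between /i/ and /o/, immediately after a vowel — surfaces as [ð] (rule 2).
/o/ stays [o].
/b/ — between /o/ and /o/, immediately after a vowel — surfaces as [β] (rule 2).
/o/ stays [o].
/ɡ/ (between /o/ and /o/) occurs immediately after a vowel → [ɣ] by rule 2.
/o/ (between /ɡ/ and /k/) is unaffected → [o].
/k/ — between /o/ and /t/; rule 1 does not apply here → [k].
/t/ (between /k/ and /a/) is in the target of rule 1 but the environment (immediately before a stressed vowel) is not met → [t].
/a/ stays [a].
/d/ — word-final, immediately after a vowel — surfaces as [ð] (rule 2).

[ˈiðoβoɣoktað]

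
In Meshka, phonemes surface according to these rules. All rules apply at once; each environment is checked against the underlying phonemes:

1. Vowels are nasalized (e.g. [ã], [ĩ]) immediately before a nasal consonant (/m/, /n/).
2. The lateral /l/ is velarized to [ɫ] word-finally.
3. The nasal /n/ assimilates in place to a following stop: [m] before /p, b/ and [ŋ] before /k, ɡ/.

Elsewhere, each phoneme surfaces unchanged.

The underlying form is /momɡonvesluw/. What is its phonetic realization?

/o/ meets the environment for rule 1 (before a nasal consonant) → [õ].
/o/ (between /ɡ/ and /n/): before a nasal consonant, so rule 1 applies → [õ].
/n/ — between /o/ and /v/; rule 3 does not apply here → [n].
/e/ (between /v/ and /s/) is in the target of rule 1 but the environment (before a nasal consonant) is not met → [e].
/l/ (between /s/ and /u/) fails the environment for rule 2, so it stays [l].
/u/ — between /l/ and /w/; rule 1 does not apply here → [u].

[mõmɡõnvesluw]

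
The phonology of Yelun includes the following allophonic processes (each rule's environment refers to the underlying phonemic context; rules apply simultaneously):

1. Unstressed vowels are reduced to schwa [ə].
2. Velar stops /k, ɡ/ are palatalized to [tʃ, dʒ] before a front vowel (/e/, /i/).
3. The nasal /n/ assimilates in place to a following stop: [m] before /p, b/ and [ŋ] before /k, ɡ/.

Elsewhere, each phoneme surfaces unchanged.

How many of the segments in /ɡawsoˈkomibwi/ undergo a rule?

4

Segments that undergo a rule: /a/ → [ə] (rule 1); /o/ → [ə] (rule 1); /i/ → [ə] (rule 1); /i/ → [ə] (rule 1).
All other segments surface unchanged.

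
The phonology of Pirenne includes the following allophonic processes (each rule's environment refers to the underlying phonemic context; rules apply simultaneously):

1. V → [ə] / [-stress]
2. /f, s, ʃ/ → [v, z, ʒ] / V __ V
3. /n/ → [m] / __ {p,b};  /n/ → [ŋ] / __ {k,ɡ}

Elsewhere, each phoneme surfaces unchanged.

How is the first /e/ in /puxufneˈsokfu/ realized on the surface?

/e/ (between /n/ and /s/) occurs in an unstressed syllable → [ə] by rule 1.

[ə]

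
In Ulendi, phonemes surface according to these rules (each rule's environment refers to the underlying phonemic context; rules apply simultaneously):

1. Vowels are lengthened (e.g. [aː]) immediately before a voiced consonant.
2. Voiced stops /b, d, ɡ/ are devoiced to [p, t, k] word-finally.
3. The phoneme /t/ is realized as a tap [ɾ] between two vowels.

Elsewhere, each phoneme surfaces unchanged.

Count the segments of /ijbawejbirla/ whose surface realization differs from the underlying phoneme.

Segments that undergo a rule: /i/ → [iː] (rule 1); /a/ → [aː] (rule 1); /e/ → [eː] (rule 1); /i/ → [iː] (rule 1).
All other segments surface unchanged.

4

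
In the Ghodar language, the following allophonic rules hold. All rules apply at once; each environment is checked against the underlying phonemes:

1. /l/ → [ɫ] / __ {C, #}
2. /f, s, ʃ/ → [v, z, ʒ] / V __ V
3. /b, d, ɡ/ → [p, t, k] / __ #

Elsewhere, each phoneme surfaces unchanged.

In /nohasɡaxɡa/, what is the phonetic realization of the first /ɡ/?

/ɡ/ (between /s/ and /a/) is in the target of rule 3 but the environment (word-finally) is not met → [ɡ].

[ɡ]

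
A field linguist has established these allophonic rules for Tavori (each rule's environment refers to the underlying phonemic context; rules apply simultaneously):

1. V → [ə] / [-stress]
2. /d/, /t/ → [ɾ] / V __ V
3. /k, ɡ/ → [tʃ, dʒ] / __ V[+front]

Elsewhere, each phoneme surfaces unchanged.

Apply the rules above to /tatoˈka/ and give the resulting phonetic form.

[təɾəˈka]

/t/ (word-initial) fails the environment for rule 2, so it stays [t].
/a/ meets the environment for rule 1 (in an unstressed syllable) → [ə].
/t/ — between /a/ and /o/, between two vowels — surfaces as [ɾ] (rule 2).
/o/ meets the environment for rule 1 (in an unstressed syllable) → [ə].
/k/ — between /o/ and /a/; rule 3 does not apply here → [k].
/a/ (word-final) fails the environment for rule 1, so it stays [a].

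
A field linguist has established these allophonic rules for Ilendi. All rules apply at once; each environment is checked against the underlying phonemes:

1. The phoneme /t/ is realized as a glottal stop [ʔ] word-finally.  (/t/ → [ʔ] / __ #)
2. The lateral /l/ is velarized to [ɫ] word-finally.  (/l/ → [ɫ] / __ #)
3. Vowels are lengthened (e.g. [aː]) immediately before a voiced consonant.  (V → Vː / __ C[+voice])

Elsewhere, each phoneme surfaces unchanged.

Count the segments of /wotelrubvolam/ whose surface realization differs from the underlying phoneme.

4

Segments that undergo a rule: /e/ → [eː] (rule 3); /u/ → [uː] (rule 3); /o/ → [oː] (rule 3); /a/ → [aː] (rule 3).
All other segments surface unchanged.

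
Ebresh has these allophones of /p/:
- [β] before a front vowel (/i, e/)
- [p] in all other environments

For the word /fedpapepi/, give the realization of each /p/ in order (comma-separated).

Occurrence 1 (position 4): no conditioning environment matches → elsewhere allophone [p].
Occurrence 2 (position 6): before a front vowel (/i, e/) → [β].
Occurrence 3 (position 8): before a front vowel (/i, e/) → [β].

[p], [β], [β]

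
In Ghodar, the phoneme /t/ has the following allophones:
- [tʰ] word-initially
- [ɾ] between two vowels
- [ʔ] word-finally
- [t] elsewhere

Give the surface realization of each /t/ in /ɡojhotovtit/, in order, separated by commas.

Occurrence 1 (position 6): between two vowels → [ɾ].
Occurrence 2 (position 9): no conditioning environment matches → elsewhere allophone [t].
Occurrence 3 (position 11): word-finally → [ʔ].

[ɾ], [t], [ʔ]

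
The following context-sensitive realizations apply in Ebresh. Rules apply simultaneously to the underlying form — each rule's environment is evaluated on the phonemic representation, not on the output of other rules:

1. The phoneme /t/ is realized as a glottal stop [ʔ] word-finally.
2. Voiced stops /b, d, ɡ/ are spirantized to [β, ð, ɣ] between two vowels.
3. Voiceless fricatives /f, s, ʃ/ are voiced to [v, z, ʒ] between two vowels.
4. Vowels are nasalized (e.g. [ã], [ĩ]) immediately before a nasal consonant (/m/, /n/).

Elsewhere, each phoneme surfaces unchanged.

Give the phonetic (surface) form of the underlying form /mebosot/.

/e/ — between /m/ and /b/; rule 4 does not apply here → [e].
/b/ — between /e/ and /o/, between two vowels — surfaces as [β] (rule 2).
/o/ (between /b/ and /s/): rule 4 targets it, but not before a nasal consonant → unchanged [o].
/s/ — between /o/ and /o/, between two vowels — surfaces as [z] (rule 3).
/o/ (between /s/ and /t/): rule 4 targets it, but not before a nasal consonant → unchanged [o].
/t/ (word-final): word-finally, so rule 1 applies → [ʔ].

[meβozoʔ]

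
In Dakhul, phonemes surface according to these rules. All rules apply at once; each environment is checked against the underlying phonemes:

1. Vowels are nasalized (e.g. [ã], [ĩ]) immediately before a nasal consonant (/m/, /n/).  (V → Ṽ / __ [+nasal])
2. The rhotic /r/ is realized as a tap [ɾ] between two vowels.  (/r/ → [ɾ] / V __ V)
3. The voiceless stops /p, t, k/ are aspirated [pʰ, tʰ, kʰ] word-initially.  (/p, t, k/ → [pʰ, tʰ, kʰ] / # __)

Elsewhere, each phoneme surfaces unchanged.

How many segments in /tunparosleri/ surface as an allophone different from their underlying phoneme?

4

Segments that undergo a rule: /t/ → [tʰ] (rule 3); /u/ → [ũ] (rule 1); /r/ → [ɾ] (rule 2); /r/ → [ɾ] (rule 2).
All other segments surface unchanged.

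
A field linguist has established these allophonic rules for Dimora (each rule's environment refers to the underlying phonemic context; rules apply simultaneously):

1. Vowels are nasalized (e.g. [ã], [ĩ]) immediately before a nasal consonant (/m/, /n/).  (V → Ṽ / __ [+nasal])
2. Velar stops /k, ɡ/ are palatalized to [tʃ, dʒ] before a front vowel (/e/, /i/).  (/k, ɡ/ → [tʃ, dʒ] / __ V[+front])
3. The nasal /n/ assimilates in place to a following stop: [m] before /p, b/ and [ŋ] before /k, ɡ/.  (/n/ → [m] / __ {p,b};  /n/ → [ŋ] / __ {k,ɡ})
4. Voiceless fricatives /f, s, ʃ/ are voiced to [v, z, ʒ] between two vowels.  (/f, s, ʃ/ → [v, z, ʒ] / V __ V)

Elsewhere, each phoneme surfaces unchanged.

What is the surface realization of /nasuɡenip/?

[nazudʒẽnip]

/n/ — word-initial; rule 3 does not apply here → [n].
/a/ (between /n/ and /s/): rule 1 targets it, but not before a nasal consonant → unchanged [a].
Rule 4 applies to /s/ (between /a/ and /u/: between two vowels) → [z].
/u/ (between /s/ and /ɡ/) is in the target of rule 1 but the environment (before a nasal consonant) is not met → [u].
/ɡ/ meets the environment for rule 2 (before a front vowel) → [dʒ].
/e/ (between /ɡ/ and /n/): before a nasal consonant, so rule 1 applies → [ẽ].
/n/ — between /e/ and /i/; rule 3 does not apply here → [n].
/i/ (between /n/ and /p/): rule 1 targets it, but not before a nasal consonant → unchanged [i].
/p/ stays [p].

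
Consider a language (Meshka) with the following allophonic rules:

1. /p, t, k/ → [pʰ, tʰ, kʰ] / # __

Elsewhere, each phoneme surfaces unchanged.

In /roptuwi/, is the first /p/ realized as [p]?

Yes

/p/ (between /o/ and /t/) fails the environment for rule 1, so it stays [p].
The actual realization is [p], which matches [p].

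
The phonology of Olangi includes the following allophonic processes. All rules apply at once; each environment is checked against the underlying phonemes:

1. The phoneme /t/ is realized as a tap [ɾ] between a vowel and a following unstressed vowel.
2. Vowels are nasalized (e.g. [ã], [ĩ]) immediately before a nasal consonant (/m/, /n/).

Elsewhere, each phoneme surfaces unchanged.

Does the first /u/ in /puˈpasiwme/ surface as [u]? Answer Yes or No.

Yes

/u/ (between /p/ and /p/): rule 2 targets it, but not before a nasal consonant → unchanged [u].
The actual realization is [u], which matches [u].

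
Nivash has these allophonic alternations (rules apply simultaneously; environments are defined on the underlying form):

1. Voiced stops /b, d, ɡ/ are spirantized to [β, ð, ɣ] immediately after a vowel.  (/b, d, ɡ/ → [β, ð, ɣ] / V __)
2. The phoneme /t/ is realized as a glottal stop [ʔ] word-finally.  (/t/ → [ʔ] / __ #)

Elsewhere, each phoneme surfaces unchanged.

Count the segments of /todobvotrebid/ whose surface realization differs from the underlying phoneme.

4

Segments that undergo a rule: /d/ → [ð] (rule 1); /b/ → [β] (rule 1); /b/ → [β] (rule 1); /d/ → [ð] (rule 1).
All other segments surface unchanged.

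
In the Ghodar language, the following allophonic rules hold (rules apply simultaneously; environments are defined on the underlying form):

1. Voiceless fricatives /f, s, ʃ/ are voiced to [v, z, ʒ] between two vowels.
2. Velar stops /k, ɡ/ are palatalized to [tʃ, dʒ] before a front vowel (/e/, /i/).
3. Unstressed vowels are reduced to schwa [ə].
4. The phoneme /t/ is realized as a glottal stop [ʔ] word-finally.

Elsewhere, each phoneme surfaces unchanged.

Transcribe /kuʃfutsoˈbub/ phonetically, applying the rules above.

/k/ (word-initial) fails the environment for rule 2, so it stays [k].
/u/ (between /k/ and /ʃ/) occurs in an unstressed syllable → [ə] by rule 3.
/ʃ/ (between /u/ and /f/) is in the target of rule 1 but the environment (between two vowels) is not met → [ʃ].
/f/ (between /ʃ/ and /u/) is in the target of rule 1 but the environment (between two vowels) is not met → [f].
Rule 3 applies to /u/ (between /f/ and /t/: in an unstressed syllable) → [ə].
/t/ (between /u/ and /s/): rule 4 targets it, but not word-finally → unchanged [t].
/s/ (between /t/ and /o/) fails the environment for rule 1, so it stays [s].
/o/ — between /s/ and /b/, in an unstressed syllable — surfaces as [ə] (rule 3).
/b/ stays [b].
/u/ — between /b/ and /b/; rule 3 does not apply here → [u].
/b/ (word-final) is unaffected → [b].

[kəʃfətsəˈbub]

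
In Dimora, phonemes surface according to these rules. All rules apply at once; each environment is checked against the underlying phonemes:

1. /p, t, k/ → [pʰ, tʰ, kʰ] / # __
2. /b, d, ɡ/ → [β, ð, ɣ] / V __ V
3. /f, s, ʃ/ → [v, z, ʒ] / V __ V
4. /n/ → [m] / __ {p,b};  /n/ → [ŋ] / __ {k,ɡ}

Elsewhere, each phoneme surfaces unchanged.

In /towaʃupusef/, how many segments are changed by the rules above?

Segments that undergo a rule: /t/ → [tʰ] (rule 1); /ʃ/ → [ʒ] (rule 3); /s/ → [z] (rule 3).
All other segments surface unchanged.

3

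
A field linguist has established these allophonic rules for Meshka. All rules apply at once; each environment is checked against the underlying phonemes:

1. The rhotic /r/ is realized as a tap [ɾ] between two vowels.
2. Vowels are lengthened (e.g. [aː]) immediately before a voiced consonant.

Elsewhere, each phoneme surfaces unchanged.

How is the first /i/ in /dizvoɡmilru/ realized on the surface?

[iː]

/i/ meets the environment for rule 2 (before a voiced consonant) → [iː].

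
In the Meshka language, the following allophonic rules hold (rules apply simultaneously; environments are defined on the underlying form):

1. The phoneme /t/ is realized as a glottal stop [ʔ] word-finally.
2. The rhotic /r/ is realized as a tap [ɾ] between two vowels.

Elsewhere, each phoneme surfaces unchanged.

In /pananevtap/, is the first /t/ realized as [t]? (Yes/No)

/t/ — between /v/ and /a/; rule 1 does not apply here → [t].
The actual realization is [t], which matches [t].

Yes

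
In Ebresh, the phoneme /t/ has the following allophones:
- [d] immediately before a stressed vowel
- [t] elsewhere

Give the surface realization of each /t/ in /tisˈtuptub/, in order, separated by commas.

Occurrence 1 (position 1): no conditioning environment matches → elsewhere allophone [t].
Occurrence 2 (position 4): immediately before a stressed vowel → [d].
Occurrence 3 (position 7): no conditioning environment matches → elsewhere allophone [t].

[t], [d], [t]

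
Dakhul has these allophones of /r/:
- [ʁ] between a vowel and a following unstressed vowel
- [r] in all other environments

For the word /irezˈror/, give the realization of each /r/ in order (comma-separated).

[ʁ], [r], [r]

Occurrence 1 (position 2): between a vowel and a following unstressed vowel → [ʁ].
Occurrence 2 (position 5): no conditioning environment matches → elsewhere allophone [r].
Occurrence 3 (position 7): no conditioning environment matches → elsewhere allophone [r].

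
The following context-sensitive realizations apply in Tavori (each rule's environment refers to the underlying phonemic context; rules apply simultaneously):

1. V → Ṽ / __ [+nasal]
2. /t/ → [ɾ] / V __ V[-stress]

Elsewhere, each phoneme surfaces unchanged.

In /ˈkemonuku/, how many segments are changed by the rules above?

2

Segments that undergo a rule: /e/ → [ẽ] (rule 1); /o/ → [õ] (rule 1).
All other segments surface unchanged.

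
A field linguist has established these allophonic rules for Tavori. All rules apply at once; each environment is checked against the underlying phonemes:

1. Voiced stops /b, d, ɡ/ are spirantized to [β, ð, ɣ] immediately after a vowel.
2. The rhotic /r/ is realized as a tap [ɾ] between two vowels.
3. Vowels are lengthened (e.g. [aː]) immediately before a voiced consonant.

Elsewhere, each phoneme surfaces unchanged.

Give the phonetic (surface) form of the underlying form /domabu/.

[doːmaːβu]

/d/ (word-initial) is in the target of rule 1 but the environment (immediately after a vowel) is not met → [d].
/o/ (between /d/ and /m/): before a voiced consonant, so rule 3 applies → [oː].
/m/ (between /o/ and /a/) is unaffected → [m].
/a/ (between /m/ and /b/): before a voiced consonant, so rule 3 applies → [aː].
/b/ meets the environment for rule 1 (immediately after a vowel) → [β].
/u/ (word-final) is in the target of rule 3 but the environment (before a voiced consonant) is not met → [u].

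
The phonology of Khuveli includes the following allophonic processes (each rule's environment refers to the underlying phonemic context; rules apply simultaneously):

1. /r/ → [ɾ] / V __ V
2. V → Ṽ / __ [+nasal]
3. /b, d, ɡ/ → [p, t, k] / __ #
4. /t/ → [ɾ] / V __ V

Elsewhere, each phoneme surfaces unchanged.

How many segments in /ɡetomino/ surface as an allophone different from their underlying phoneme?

3

Segments that undergo a rule: /t/ → [ɾ] (rule 4); /o/ → [õ] (rule 2); /i/ → [ĩ] (rule 2).
All other segments surface unchanged.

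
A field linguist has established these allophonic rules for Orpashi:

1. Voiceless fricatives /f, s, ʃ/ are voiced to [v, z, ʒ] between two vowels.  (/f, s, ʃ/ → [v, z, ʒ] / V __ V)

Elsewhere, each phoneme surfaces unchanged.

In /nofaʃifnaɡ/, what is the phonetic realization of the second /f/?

[f]

/f/ (between /i/ and /n/) is in the target of rule 1 but the environment (between two vowels) is not met → [f].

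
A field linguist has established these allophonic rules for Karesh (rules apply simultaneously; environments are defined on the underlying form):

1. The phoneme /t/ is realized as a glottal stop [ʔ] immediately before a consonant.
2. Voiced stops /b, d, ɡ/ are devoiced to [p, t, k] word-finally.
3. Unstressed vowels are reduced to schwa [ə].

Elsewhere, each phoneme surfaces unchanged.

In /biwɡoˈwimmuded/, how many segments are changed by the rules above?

5

Segments that undergo a rule: /i/ → [ə] (rule 3); /o/ → [ə] (rule 3); /u/ → [ə] (rule 3); /e/ → [ə] (rule 3); /d/ → [t] (rule 2).
All other segments surface unchanged.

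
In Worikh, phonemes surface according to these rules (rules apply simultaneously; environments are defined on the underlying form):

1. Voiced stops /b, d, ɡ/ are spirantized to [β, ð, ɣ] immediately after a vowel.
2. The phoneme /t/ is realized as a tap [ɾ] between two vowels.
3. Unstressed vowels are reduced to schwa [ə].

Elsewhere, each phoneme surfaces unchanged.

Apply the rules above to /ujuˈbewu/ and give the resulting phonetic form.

[əjəˈβewə]

/u/ — word-initial, in an unstressed syllable — surfaces as [ə] (rule 3).
/j/ (between /u/ and /u/): no rule targets it → [j].
Rule 3 applies to /u/ (between /j/ and /b/: in an unstressed syllable) → [ə].
/b/ (between /u/ and /e/) occurs immediately after a vowel → [β] by rule 1.
/e/ — between /b/ and /w/; rule 3 does not apply here → [e].
/w/ (between /e/ and /u/): no rule targets it → [w].
/u/ — word-final, in an unstressed syllable — surfaces as [ə] (rule 3).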